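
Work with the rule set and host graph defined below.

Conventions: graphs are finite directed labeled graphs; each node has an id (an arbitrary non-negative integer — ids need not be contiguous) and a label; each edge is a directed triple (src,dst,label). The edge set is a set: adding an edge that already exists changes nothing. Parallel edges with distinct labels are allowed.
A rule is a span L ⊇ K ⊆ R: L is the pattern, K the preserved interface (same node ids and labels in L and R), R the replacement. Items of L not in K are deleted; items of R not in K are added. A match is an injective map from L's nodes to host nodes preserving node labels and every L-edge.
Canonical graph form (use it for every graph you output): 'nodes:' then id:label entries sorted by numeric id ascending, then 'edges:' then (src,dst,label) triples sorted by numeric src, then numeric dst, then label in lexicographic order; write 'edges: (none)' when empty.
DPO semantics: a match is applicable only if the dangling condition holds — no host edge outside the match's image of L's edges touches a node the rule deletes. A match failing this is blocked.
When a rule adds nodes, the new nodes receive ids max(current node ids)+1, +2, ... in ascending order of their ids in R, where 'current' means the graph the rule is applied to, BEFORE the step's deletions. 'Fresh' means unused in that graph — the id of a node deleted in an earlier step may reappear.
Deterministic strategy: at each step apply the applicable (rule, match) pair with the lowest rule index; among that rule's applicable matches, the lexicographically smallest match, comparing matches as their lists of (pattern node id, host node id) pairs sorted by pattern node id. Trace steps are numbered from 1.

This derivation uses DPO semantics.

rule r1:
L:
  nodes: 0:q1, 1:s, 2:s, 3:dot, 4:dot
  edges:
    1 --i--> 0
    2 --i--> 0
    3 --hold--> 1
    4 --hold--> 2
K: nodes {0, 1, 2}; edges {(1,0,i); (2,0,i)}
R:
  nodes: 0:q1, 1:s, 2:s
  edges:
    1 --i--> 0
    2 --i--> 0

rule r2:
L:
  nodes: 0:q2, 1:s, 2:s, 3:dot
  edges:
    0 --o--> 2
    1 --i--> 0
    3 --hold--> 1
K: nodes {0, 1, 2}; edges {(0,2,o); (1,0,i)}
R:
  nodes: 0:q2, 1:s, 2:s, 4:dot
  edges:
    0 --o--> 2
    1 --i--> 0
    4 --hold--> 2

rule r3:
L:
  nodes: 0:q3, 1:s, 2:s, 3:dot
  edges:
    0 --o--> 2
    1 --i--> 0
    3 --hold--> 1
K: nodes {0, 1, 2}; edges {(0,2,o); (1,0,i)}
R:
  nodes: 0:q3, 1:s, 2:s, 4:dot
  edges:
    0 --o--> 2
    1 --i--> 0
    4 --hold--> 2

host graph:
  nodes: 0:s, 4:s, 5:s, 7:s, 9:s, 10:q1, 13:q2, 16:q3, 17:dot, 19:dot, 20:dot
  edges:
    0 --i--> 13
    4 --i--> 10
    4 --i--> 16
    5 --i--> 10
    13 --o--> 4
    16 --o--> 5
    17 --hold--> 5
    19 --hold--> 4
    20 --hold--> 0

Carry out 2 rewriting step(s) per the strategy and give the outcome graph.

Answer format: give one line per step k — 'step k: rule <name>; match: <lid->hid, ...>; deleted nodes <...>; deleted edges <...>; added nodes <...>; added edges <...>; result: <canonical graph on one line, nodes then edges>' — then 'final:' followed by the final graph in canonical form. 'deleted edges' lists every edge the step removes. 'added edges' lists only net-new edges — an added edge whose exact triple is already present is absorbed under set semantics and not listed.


step 1: rule r1; match: 0->10, 1->4, 2->5, 3->19, 4->17; deleted nodes 17, 19; deleted edges (17,5,hold); (19,4,hold); added nodes (none); added edges (none); result: nodes: 0:s, 4:s, 5:s, 7:s, 9:s, 10:q1, 13:q2, 16:q3, 20:dot edges: (0,13,i); (4,10,i); (4,16,i); (5,10,i); (13,4,o); (16,5,o); (20,0,hold)
step 2: rule r2; match: 0->13, 1->0, 2->4, 3->20; deleted nodes 20; deleted edges (20,0,hold); added nodes 21; added edges (21,4,hold); result: nodes: 0:s, 4:s, 5:s, 7:s, 9:s, 10:q1, 13:q2, 16:q3, 21:dot edges: (0,13,i); (4,10,i); (4,16,i); (5,10,i); (13,4,o); (16,5,o); (21,4,hold)
final:
nodes: 0:s, 4:s, 5:s, 7:s, 9:s, 10:q1, 13:q2, 16:q3, 21:dot
edges: (0,13,i); (4,10,i); (4,16,i); (5,10,i); (13,4,o); (16,5,o); (21,4,hold)


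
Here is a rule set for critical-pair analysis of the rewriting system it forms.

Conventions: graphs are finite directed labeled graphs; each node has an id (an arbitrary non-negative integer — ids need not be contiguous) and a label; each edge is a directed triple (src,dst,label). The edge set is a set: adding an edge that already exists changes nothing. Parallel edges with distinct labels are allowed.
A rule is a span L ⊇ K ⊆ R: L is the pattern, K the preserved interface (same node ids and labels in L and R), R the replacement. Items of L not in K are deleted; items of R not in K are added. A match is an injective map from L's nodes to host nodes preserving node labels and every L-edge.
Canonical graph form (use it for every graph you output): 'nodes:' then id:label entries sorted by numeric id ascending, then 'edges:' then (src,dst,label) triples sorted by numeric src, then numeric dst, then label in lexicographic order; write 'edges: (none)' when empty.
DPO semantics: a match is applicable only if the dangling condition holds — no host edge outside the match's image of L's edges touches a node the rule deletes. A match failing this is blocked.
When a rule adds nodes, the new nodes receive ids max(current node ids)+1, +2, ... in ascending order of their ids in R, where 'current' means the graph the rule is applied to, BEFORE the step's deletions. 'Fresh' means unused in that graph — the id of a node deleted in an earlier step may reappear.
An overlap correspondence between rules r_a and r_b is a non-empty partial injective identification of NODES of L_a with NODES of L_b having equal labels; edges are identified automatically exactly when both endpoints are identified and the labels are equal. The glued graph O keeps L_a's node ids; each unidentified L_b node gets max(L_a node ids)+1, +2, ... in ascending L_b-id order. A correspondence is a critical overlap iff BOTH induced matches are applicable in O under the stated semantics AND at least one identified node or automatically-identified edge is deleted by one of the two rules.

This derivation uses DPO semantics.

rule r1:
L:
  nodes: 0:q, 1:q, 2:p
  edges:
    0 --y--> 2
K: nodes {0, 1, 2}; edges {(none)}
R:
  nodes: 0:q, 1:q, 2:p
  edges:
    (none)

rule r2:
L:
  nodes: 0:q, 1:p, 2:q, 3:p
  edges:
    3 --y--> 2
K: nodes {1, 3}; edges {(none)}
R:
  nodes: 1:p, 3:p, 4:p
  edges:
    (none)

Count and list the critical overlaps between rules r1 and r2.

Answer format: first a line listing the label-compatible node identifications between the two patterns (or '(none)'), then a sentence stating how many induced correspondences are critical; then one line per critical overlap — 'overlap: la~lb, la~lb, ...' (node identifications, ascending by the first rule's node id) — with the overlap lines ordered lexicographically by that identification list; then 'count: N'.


label-compatible node identifications between L(r1) and L(r2): 0~0, 0~2, 1~0, 1~2, 2~1, 2~3
6 of the induced correspondences are critical overlaps of r1 and r2.
overlap: 1~0
overlap: 1~0, 2~1
overlap: 1~0, 2~3
overlap: 1~2
overlap: 1~2, 2~1
overlap: 1~2, 2~3
count: 6


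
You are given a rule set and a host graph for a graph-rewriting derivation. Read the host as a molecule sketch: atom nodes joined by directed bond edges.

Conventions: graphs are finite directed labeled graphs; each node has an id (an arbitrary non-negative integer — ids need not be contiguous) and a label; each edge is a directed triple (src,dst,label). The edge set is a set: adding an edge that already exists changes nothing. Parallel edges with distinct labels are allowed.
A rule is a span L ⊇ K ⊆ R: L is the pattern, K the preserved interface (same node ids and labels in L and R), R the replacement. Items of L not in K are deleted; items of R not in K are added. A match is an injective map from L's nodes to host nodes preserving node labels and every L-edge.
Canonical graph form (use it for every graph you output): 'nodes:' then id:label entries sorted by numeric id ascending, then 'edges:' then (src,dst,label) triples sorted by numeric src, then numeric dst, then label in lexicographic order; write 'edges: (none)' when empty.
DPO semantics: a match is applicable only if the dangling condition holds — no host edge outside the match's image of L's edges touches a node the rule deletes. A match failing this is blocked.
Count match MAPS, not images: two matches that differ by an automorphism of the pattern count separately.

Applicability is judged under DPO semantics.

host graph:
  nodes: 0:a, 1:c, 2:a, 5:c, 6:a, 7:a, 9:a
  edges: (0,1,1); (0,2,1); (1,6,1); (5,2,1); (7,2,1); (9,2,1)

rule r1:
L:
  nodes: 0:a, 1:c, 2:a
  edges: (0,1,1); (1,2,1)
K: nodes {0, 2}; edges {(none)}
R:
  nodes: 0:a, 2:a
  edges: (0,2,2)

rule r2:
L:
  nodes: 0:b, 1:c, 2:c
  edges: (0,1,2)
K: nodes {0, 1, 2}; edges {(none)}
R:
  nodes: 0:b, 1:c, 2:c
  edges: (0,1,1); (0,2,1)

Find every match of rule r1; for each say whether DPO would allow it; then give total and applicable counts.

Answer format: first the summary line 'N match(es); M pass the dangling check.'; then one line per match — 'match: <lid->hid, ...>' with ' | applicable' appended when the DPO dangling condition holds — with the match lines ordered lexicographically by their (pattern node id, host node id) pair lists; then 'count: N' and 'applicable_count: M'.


1 match(es); 1 pass the dangling check.
match: 0->0, 1->1, 2->6 | applicable
count: 1
applicable_count: 1


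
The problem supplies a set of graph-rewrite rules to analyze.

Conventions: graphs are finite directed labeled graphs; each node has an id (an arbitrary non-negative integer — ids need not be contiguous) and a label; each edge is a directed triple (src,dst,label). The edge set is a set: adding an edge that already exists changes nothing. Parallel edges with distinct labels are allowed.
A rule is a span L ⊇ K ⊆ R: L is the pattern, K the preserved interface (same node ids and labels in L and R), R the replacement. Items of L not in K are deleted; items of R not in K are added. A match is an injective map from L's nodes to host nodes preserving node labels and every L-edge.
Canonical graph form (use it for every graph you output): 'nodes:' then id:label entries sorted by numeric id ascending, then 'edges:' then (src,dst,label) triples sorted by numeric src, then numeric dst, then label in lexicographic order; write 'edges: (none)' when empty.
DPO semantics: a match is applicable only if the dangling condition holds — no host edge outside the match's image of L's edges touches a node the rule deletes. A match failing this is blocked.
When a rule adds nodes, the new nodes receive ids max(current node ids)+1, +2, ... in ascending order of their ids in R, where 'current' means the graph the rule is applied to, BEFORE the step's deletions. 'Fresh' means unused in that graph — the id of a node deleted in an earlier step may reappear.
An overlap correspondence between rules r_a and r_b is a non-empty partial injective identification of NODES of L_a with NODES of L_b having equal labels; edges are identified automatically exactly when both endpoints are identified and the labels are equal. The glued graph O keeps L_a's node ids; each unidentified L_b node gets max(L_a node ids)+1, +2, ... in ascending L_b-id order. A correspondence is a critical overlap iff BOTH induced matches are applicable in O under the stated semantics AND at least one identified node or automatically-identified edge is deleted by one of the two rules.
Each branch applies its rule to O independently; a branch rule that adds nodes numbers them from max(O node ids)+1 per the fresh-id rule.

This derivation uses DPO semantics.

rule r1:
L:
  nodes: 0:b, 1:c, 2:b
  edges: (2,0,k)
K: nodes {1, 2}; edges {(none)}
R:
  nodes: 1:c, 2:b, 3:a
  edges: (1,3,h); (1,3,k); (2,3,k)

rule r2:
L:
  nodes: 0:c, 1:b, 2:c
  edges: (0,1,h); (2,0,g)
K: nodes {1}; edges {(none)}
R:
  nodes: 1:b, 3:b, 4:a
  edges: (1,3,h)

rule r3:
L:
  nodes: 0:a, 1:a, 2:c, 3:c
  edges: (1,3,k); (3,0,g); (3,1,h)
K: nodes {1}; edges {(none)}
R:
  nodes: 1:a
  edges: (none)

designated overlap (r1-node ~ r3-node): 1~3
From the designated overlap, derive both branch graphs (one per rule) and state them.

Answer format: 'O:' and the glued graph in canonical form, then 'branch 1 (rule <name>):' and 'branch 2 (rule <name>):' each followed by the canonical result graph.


O:
nodes: 0:b, 1:c, 2:b, 3:a, 4:a, 5:c
edges: (1,3,g); (1,4,h); (2,0,k); (4,1,k)
branch 1 (rule r1):
nodes: 1:c, 2:b, 3:a, 4:a, 5:c, 6:a
edges: (1,3,g); (1,4,h); (1,6,h); (1,6,k); (2,6,k); (4,1,k)
branch 2 (rule r3):
nodes: 0:b, 2:b, 4:a
edges: (2,0,k)


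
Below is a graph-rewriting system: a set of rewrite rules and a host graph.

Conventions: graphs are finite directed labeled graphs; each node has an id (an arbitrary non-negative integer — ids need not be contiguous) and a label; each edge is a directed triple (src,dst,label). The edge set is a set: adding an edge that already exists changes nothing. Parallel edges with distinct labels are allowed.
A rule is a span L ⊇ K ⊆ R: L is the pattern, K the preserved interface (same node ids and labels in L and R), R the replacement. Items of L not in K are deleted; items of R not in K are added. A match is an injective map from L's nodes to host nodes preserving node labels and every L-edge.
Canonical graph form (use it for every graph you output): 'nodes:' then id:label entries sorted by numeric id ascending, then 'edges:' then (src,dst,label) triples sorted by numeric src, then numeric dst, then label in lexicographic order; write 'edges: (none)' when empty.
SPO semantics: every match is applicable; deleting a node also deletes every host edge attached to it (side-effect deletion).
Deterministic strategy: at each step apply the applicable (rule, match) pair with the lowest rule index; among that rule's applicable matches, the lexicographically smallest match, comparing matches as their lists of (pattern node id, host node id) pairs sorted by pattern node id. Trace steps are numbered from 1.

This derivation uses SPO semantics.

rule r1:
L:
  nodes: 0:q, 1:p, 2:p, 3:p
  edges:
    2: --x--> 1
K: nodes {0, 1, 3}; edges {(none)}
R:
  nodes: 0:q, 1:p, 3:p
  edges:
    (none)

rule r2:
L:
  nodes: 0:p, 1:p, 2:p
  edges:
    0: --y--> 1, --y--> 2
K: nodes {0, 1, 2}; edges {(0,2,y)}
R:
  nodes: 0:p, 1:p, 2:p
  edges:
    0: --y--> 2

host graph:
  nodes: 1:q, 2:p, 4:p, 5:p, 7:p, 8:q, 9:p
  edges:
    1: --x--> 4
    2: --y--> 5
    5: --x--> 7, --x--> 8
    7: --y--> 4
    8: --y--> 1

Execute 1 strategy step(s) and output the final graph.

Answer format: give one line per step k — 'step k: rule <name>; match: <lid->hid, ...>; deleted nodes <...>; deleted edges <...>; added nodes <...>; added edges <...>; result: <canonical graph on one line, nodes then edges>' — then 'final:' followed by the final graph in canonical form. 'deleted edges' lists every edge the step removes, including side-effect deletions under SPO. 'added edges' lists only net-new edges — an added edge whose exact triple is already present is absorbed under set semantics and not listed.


step 1: rule r1; match: 0->1, 1->7, 2->5, 3->2; deleted nodes 5; deleted edges (2,5,y); (5,7,x); (5,8,x); added nodes (none); added edges (none); result: nodes: 1:q, 2:p, 4:p, 7:p, 8:q, 9:p edges: (1,4,x); (7,4,y); (8,1,y)
final:
nodes: 1:q, 2:p, 4:p, 7:p, 8:q, 9:p
edges: (1,4,x); (7,4,y); (8,1,y)


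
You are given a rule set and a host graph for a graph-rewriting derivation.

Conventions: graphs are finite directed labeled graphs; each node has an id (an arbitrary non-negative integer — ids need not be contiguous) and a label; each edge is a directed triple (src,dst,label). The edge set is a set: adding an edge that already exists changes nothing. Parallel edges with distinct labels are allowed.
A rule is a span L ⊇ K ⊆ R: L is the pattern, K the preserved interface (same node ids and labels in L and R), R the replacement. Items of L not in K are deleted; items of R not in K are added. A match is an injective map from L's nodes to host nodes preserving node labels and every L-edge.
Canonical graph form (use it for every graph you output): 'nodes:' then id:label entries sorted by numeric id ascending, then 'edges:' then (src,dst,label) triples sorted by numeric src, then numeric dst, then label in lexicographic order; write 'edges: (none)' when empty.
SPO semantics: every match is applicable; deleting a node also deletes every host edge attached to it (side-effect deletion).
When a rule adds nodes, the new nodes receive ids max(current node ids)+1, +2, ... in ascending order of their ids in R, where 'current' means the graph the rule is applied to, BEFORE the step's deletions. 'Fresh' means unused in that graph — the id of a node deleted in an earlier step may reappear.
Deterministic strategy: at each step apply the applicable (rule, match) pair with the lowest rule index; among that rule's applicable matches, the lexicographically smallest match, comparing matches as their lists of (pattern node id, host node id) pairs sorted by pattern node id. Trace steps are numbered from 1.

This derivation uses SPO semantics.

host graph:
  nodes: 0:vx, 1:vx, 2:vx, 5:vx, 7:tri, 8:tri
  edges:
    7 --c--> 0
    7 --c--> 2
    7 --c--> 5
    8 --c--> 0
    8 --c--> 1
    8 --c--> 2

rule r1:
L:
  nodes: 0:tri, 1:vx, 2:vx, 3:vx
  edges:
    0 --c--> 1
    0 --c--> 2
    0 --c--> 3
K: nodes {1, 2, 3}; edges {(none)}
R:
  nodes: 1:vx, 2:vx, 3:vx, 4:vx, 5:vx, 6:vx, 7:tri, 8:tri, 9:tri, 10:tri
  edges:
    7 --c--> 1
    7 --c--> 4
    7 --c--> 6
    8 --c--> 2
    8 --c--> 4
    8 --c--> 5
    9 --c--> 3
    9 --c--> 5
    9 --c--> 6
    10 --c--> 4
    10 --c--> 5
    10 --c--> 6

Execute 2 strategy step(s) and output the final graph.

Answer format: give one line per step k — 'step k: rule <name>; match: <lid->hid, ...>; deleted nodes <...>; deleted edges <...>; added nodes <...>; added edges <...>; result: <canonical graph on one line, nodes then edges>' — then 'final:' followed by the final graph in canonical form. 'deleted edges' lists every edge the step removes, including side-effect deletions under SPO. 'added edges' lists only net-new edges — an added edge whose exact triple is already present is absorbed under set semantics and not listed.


step 1: rule r1; match: 0->7, 1->0, 2->2, 3->5; deleted nodes 7; deleted edges (7,0,c); (7,2,c); (7,5,c); added nodes 9, 10, 11, 12, 13, 14, 15; added edges (12,0,c); (12,9,c); (12,11,c); (13,2,c); (13,9,c); (13,10,c); (14,5,c); (14,10,c); (14,11,c); (15,9,c); (15,10,c); (15,11,c); result: nodes: 0:vx, 1:vx, 2:vx, 5:vx, 8:tri, 9:vx, 10:vx, 11:vx, 12:tri, 13:tri, 14:tri, 15:tri edges: (8,0,c); (8,1,c); (8,2,c); (12,0,c); (12,9,c); (12,11,c); (13,2,c); (13,9,c); (13,10,c); (14,5,c); (14,10,c); (14,11,c); (15,9,c); (15,10,c); (15,11,c)
step 2: rule r1; match: 0->8, 1->0, 2->1, 3->2; deleted nodes 8; deleted edges (8,0,c); (8,1,c); (8,2,c); added nodes 16, 17, 18, 19, 20, 21, 22; added edges (19,0,c); (19,16,c); (19,18,c); (20,1,c); (20,16,c); (20,17,c); (21,2,c); (21,17,c); (21,18,c); (22,16,c); (22,17,c); (22,18,c); result: nodes: 0:vx, 1:vx, 2:vx, 5:vx, 9:vx, 10:vx, 11:vx, 12:tri, 13:tri, 14:tri, 15:tri, 16:vx, 17:vx, 18:vx, 19:tri, 20:tri, 21:tri, 22:tri edges: (12,0,c); (12,9,c); (12,11,c); (13,2,c); (13,9,c); (13,10,c); (14,5,c); (14,10,c); (14,11,c); (15,9,c); (15,10,c); (15,11,c); (19,0,c); (19,16,c); (19,18,c); (20,1,c); (20,16,c); (20,17,c); (21,2,c); (21,17,c); (21,18,c); (22,16,c); (22,17,c); (22,18,c)
final:
nodes: 0:vx, 1:vx, 2:vx, 5:vx, 9:vx, 10:vx, 11:vx, 12:tri, 13:tri, 14:tri, 15:tri, 16:vx, 17:vx, 18:vx, 19:tri, 20:tri, 21:tri, 22:tri
edges: (12,0,c); (12,9,c); (12,11,c); (13,2,c); (13,9,c); (13,10,c); (14,5,c); (14,10,c); (14,11,c); (15,9,c); (15,10,c); (15,11,c); (19,0,c); (19,16,c); (19,18,c); (20,1,c); (20,16,c); (20,17,c); (21,2,c); (21,17,c); (21,18,c); (22,16,c); (22,17,c); (22,18,c)


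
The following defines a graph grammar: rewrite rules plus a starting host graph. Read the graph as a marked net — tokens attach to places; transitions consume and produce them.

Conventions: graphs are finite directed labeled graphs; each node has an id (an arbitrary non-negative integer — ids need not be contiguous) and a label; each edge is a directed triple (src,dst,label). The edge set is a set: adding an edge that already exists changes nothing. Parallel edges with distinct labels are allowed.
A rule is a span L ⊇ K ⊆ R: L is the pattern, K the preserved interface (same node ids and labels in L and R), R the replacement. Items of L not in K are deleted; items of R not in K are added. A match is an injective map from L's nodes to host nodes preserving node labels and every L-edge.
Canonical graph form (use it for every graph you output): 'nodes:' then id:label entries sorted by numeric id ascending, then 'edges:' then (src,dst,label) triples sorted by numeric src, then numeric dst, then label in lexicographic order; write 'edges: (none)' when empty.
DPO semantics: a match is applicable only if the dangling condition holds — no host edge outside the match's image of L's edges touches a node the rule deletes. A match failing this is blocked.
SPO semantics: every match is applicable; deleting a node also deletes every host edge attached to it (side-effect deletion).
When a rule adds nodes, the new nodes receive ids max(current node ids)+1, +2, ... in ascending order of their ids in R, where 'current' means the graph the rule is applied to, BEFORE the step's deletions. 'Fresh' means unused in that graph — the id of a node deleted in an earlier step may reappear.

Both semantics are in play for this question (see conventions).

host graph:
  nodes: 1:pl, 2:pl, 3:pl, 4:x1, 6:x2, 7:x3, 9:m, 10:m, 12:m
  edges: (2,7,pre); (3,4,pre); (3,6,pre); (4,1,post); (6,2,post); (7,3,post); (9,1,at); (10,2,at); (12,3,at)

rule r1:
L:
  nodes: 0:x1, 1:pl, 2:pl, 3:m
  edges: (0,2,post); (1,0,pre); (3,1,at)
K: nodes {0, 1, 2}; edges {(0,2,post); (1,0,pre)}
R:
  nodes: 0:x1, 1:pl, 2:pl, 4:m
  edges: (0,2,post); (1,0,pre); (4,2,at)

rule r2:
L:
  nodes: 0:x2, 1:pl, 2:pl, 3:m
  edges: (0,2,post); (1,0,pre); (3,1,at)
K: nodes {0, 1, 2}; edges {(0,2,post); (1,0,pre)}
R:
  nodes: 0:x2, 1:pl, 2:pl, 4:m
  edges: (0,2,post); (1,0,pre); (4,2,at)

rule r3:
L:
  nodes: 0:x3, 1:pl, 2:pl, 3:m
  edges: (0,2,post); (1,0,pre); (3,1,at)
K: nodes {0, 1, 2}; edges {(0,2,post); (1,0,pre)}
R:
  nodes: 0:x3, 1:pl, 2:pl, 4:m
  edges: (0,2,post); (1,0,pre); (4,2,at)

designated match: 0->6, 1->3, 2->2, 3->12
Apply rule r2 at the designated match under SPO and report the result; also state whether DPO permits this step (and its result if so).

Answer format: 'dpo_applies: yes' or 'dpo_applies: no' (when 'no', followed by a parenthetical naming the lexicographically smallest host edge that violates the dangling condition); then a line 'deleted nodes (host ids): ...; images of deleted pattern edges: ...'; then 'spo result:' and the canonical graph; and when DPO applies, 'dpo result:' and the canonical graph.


dpo_applies: yes
deleted nodes (host ids): 12; images of deleted pattern edges: (12,3,at)
spo result:
nodes: 1:pl, 2:pl, 3:pl, 4:x1, 6:x2, 7:x3, 9:m, 10:m, 13:m
edges: (2,7,pre); (3,4,pre); (3,6,pre); (4,1,post); (6,2,post); (7,3,post); (9,1,at); (10,2,at); (13,2,at)
dpo result:
nodes: 1:pl, 2:pl, 3:pl, 4:x1, 6:x2, 7:x3, 9:m, 10:m, 13:m
edges: (2,7,pre); (3,4,pre); (3,6,pre); (4,1,post); (6,2,post); (7,3,post); (9,1,at); (10,2,at); (13,2,at)


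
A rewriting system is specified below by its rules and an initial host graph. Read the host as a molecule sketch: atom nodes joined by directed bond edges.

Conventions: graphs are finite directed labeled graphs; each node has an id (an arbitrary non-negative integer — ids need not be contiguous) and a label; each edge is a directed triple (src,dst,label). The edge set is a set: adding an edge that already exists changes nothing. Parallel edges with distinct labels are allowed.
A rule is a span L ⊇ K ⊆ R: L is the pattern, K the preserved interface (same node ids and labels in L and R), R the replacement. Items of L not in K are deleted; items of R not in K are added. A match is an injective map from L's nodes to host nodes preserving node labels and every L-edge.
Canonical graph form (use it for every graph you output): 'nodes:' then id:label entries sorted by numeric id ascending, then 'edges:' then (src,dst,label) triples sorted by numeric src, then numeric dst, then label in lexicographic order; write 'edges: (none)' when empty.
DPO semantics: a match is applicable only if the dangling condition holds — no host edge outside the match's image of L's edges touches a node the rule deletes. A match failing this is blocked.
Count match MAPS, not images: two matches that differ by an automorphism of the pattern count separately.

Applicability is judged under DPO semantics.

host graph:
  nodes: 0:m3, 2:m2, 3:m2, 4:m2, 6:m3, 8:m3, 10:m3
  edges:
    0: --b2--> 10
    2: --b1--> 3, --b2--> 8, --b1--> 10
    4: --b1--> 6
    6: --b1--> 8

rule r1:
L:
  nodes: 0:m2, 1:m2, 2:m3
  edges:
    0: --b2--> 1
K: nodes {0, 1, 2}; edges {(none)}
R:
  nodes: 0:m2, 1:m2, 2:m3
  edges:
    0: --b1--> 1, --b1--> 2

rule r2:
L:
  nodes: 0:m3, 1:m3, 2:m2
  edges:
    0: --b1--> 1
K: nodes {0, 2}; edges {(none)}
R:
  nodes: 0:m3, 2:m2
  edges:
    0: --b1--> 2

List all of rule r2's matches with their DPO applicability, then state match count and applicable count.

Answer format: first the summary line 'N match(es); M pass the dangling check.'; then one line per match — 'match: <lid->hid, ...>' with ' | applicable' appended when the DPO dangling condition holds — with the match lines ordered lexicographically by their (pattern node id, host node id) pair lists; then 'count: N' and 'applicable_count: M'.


3 match(es); 0 pass the dangling check.
match: 0->6, 1->8, 2->2
match: 0->6, 1->8, 2->3
match: 0->6, 1->8, 2->4
count: 3
applicable_count: 0


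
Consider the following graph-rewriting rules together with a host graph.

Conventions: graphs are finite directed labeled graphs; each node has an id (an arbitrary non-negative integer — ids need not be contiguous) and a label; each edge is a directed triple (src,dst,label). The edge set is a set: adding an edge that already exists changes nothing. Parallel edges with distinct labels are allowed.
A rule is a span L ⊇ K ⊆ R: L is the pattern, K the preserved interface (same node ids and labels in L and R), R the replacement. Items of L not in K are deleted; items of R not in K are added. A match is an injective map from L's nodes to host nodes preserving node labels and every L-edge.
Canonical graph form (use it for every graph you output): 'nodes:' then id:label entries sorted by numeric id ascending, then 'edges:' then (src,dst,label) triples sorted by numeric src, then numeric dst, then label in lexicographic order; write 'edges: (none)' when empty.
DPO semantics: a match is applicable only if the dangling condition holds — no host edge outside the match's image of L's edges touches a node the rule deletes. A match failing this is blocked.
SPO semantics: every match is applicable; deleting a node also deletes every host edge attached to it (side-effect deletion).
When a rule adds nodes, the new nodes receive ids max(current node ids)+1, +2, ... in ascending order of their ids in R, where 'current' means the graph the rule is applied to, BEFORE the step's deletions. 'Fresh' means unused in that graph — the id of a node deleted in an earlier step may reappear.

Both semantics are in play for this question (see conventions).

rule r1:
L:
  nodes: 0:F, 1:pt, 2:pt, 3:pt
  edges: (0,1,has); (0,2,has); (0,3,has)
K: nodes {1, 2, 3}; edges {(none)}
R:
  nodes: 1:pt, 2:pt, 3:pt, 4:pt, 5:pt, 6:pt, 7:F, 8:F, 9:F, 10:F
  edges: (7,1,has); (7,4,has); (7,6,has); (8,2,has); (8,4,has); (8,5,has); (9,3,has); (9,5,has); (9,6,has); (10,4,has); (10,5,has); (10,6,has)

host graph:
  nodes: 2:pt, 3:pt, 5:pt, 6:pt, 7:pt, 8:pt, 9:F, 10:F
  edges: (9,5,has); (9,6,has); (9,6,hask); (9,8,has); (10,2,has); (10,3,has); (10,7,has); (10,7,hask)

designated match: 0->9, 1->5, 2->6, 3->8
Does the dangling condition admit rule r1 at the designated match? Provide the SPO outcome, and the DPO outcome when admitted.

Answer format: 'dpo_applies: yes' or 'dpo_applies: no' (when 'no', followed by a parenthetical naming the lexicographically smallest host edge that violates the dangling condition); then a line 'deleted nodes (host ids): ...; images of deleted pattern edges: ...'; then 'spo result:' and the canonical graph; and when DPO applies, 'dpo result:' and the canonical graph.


dpo_applies: no
(the rule deletes node 9, which keeps host edge (9,6,hask) outside the match image — the dangling condition fails, DPO blocks; SPO proceeds and side-deletes such edges)
deleted nodes (host ids): 9; images of deleted pattern edges: (9,5,has); (9,6,has); (9,8,has)
spo result:
nodes: 2:pt, 3:pt, 5:pt, 6:pt, 7:pt, 8:pt, 10:F, 11:pt, 12:pt, 13:pt, 14:F, 15:F, 16:F, 17:F
edges: (10,2,has); (10,3,has); (10,7,has); (10,7,hask); (14,5,has); (14,11,has); (14,13,has); (15,6,has); (15,11,has); (15,12,has); (16,8,has); (16,12,has); (16,13,has); (17,11,has); (17,12,has); (17,13,has)


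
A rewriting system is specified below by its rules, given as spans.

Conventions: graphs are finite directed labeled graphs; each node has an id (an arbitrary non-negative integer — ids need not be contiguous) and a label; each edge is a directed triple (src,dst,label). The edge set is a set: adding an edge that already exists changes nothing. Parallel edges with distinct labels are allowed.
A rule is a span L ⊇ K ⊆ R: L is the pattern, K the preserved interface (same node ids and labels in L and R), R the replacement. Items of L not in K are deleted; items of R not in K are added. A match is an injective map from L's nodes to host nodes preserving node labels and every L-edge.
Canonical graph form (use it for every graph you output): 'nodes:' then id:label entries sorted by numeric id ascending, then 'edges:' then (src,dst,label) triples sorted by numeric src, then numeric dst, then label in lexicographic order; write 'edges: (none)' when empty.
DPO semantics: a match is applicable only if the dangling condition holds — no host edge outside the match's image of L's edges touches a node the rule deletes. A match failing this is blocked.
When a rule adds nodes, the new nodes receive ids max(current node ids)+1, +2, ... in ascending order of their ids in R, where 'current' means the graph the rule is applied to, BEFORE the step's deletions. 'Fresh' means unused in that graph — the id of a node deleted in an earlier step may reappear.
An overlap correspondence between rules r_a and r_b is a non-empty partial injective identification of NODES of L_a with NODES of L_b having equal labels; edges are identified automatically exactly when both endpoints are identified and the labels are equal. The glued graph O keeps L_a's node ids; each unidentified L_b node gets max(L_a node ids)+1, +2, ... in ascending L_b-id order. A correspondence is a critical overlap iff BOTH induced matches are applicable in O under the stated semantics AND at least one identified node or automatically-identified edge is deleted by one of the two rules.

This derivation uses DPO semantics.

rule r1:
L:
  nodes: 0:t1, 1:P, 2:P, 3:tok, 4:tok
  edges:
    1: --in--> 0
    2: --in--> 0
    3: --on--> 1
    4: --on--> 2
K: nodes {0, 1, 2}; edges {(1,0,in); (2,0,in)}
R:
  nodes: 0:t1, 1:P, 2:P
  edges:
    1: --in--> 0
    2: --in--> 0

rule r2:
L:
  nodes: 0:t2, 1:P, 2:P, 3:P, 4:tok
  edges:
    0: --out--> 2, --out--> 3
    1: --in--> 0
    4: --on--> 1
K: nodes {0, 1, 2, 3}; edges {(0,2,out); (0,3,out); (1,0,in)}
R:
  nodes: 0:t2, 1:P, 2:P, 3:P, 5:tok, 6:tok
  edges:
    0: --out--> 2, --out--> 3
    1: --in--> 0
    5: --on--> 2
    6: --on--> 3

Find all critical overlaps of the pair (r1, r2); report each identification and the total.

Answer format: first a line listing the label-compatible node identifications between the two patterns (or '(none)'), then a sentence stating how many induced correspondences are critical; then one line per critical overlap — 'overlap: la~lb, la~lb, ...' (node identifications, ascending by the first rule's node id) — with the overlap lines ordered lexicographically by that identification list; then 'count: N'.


label-compatible node identifications between L(r1) and L(r2): 1~1, 1~2, 1~3, 2~1, 2~2, 2~3, 3~4, 4~4
6 of the induced correspondences are critical overlaps of r1 and r2.
overlap: 1~1, 2~2, 3~4
overlap: 1~1, 2~3, 3~4
overlap: 1~1, 3~4
overlap: 1~2, 2~1, 4~4
overlap: 1~3, 2~1, 4~4
overlap: 2~1, 4~4
count: 6


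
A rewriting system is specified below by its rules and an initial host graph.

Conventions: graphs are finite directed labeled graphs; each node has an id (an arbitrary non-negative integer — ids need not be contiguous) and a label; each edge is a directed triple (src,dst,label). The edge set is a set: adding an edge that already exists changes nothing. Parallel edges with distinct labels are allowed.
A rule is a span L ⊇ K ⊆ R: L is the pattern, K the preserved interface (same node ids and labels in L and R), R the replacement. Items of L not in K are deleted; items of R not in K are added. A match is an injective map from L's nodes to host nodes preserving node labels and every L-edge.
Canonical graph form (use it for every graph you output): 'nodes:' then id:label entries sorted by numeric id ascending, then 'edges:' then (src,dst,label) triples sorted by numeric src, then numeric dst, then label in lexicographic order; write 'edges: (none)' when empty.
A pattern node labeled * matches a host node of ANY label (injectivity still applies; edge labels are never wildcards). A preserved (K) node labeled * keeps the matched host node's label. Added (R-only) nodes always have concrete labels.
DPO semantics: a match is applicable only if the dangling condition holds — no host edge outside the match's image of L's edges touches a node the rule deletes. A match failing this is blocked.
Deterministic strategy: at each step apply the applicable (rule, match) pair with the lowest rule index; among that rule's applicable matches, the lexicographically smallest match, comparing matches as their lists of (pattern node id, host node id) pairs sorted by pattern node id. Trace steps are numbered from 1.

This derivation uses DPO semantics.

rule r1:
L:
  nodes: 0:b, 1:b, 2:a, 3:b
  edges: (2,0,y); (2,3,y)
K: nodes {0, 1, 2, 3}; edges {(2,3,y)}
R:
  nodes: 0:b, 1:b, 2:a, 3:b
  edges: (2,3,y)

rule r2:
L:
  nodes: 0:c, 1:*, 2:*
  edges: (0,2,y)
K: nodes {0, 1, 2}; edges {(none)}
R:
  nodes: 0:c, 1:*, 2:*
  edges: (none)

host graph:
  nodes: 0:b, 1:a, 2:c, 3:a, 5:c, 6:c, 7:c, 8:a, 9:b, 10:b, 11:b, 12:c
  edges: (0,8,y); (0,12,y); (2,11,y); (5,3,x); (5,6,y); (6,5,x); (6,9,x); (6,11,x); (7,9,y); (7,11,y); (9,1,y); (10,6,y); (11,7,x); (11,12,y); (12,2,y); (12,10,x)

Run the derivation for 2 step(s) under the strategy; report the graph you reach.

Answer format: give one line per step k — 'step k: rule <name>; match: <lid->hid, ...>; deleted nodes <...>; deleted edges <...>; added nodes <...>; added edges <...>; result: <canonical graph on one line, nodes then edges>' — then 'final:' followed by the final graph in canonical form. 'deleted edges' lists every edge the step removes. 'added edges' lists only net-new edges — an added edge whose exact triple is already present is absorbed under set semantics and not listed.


step 1: rule r2; match: 0->2, 1->0, 2->11; deleted nodes (none); deleted edges (2,11,y); added nodes (none); added edges (none); result: nodes: 0:b, 1:a, 2:c, 3:a, 5:c, 6:c, 7:c, 8:a, 9:b, 10:b, 11:b, 12:c edges: (0,8,y); (0,12,y); (5,3,x); (5,6,y); (6,5,x); (6,9,x); (6,11,x); (7,9,y); (7,11,y); (9,1,y); (10,6,y); (11,7,x); (11,12,y); (12,2,y); (12,10,x)
step 2: rule r2; match: 0->5, 1->0, 2->6; deleted nodes (none); deleted edges (5,6,y); added nodes (none); added edges (none); result: nodes: 0:b, 1:a, 2:c, 3:a, 5:c, 6:c, 7:c, 8:a, 9:b, 10:b, 11:b, 12:c edges: (0,8,y); (0,12,y); (5,3,x); (6,5,x); (6,9,x); (6,11,x); (7,9,y); (7,11,y); (9,1,y); (10,6,y); (11,7,x); (11,12,y); (12,2,y); (12,10,x)
final:
nodes: 0:b, 1:a, 2:c, 3:a, 5:c, 6:c, 7:c, 8:a, 9:b, 10:b, 11:b, 12:c
edges: (0,8,y); (0,12,y); (5,3,x); (6,5,x); (6,9,x); (6,11,x); (7,9,y); (7,11,y); (9,1,y); (10,6,y); (11,7,x); (11,12,y); (12,2,y); (12,10,x)


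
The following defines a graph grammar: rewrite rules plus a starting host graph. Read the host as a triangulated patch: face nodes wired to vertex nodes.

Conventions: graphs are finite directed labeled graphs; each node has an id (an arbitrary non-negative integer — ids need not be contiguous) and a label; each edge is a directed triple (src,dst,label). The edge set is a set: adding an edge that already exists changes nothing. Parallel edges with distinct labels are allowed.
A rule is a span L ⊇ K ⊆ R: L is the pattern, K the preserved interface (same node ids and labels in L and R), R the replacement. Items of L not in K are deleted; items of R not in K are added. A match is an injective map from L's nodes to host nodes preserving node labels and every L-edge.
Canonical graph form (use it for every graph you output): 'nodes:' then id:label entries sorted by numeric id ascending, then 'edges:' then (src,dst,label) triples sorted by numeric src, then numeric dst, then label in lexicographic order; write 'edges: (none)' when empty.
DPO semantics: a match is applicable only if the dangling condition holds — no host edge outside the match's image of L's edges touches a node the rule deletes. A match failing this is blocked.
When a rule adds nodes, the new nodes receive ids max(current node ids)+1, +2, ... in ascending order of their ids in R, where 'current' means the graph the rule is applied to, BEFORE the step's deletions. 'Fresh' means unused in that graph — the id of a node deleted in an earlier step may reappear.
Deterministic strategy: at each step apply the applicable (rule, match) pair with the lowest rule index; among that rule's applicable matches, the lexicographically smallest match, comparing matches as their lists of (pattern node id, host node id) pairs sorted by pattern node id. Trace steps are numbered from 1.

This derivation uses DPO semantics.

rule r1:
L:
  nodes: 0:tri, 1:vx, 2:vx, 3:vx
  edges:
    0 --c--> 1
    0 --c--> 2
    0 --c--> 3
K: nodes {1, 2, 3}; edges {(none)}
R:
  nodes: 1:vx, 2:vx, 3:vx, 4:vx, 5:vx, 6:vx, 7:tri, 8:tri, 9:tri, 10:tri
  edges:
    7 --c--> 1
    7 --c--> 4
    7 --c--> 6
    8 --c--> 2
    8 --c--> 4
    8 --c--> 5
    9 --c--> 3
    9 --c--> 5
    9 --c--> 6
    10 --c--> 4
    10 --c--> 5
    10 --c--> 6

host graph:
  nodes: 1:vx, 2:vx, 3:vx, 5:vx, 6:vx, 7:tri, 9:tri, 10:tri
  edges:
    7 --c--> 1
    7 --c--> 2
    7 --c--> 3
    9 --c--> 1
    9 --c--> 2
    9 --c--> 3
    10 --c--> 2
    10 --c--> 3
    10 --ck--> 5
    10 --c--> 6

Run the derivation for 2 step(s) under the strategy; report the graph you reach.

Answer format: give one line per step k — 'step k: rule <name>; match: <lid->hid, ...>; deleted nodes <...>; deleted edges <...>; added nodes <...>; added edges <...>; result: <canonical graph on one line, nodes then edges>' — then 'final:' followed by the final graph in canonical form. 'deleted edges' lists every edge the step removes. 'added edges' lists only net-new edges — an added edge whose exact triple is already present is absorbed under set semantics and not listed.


step 1: rule r1; match: 0->7, 1->1, 2->2, 3->3; deleted nodes 7; deleted edges (7,1,c); (7,2,c); (7,3,c); added nodes 11, 12, 13, 14, 15, 16, 17; added edges (14,1,c); (14,11,c); (14,13,c); (15,2,c); (15,11,c); (15,12,c); (16,3,c); (16,12,c); (16,13,c); (17,11,c); (17,12,c); (17,13,c); result: nodes: 1:vx, 2:vx, 3:vx, 5:vx, 6:vx, 9:tri, 10:tri, 11:vx, 12:vx, 13:vx, 14:tri, 15:tri, 16:tri, 17:tri edges: (9,1,c); (9,2,c); (9,3,c); (10,2,c); (10,3,c); (10,5,ck); (10,6,c); (14,1,c); (14,11,c); (14,13,c); (15,2,c); (15,11,c); (15,12,c); (16,3,c); (16,12,c); (16,13,c); (17,11,c); (17,12,c); (17,13,c)
step 2: rule r1; match: 0->9, 1->1, 2->2, 3->3; deleted nodes 9; deleted edges (9,1,c); (9,2,c); (9,3,c); added nodes 18, 19, 20, 21, 22, 23, 24; added edges (21,1,c); (21,18,c); (21,20,c); (22,2,c); (22,18,c); (22,19,c); (23,3,c); (23,19,c); (23,20,c); (24,18,c); (24,19,c); (24,20,c); result: nodes: 1:vx, 2:vx, 3:vx, 5:vx, 6:vx, 10:tri, 11:vx, 12:vx, 13:vx, 14:tri, 15:tri, 16:tri, 17:tri, 18:vx, 19:vx, 20:vx, 21:tri, 22:tri, 23:tri, 24:tri edges: (10,2,c); (10,3,c); (10,5,ck); (10,6,c); (14,1,c); (14,11,c); (14,13,c); (15,2,c); (15,11,c); (15,12,c); (16,3,c); (16,12,c); (16,13,c); (17,11,c); (17,12,c); (17,13,c); (21,1,c); (21,18,c); (21,20,c); (22,2,c); (22,18,c); (22,19,c); (23,3,c); (23,19,c); (23,20,c); (24,18,c); (24,19,c); (24,20,c)
final:
nodes: 1:vx, 2:vx, 3:vx, 5:vx, 6:vx, 10:tri, 11:vx, 12:vx, 13:vx, 14:tri, 15:tri, 16:tri, 17:tri, 18:vx, 19:vx, 20:vx, 21:tri, 22:tri, 23:tri, 24:tri
edges: (10,2,c); (10,3,c); (10,5,ck); (10,6,c); (14,1,c); (14,11,c); (14,13,c); (15,2,c); (15,11,c); (15,12,c); (16,3,c); (16,12,c); (16,13,c); (17,11,c); (17,12,c); (17,13,c); (21,1,c); (21,18,c); (21,20,c); (22,2,c); (22,18,c); (22,19,c); (23,3,c); (23,19,c); (23,20,c); (24,18,c); (24,19,c); (24,20,c)
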